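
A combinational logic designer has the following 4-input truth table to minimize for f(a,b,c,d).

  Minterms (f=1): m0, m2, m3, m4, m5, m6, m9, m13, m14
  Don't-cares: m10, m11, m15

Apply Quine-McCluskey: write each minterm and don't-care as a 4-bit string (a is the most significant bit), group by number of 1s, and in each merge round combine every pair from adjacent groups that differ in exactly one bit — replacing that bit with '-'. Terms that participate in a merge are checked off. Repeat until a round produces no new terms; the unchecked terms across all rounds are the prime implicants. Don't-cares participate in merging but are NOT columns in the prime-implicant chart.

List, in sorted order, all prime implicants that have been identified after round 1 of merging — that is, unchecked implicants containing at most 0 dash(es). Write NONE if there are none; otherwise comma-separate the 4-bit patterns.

NONE

Round 0: 0000✓ 0010✓ 0011✓ 0100✓ 0101✓ 0110✓ 1001✓ 1010✓ 1011✓ 1101✓ 1110✓ 1111✓
Round 1: -010✓ -011✓ -101 -110✓ 0-00✓ 0-10✓ 00-0✓ 001-✓ 01-0✓ 010- 1-01✓ 1-10✓ 1-11✓ 10-1✓ 101-✓ 11-1✓ 111-✓
Round 2: --10 -01- 0--0 1--1 1-1-
PIs = {--10, -01-, -101, 0--0, 010-, 1--1, 1-1-}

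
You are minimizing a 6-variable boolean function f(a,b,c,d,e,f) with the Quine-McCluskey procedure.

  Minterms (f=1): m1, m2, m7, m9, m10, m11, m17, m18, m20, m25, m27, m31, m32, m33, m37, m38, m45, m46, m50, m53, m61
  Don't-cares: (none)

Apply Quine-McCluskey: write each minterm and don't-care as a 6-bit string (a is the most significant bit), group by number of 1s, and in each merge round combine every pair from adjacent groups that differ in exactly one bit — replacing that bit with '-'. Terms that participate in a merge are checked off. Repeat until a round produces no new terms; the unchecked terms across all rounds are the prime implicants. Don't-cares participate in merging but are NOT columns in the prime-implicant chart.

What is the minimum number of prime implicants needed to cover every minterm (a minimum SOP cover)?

10

size-2^0 implicants → 000001(✓)  000010(✓)  000111  001001(✓)  001010(✓)  001011(✓)  010001(✓)  010010(✓)  010100  011001(✓)  011011(✓)  011111(✓)  100000(✓)  100001(✓)  100101(✓)  100110(✓)  101101(✓)  101110(✓)  110010(✓)  110101(✓)  111101(✓)
size-2^1 implicants → -00001  -10010  0-0001(✓)  0-0010  0-1001(✓)  0-1011(✓)  00-001(✓)  00-010  0010-1(✓)  00101-  01-001(✓)  011-11  0110-1(✓)  1-0101(✓)  1-1101(✓)  10-101(✓)  10-110  100-01  10000-  11-101(✓)
size-2^2 implicants → 0--001  0-10-1  1--101
Unchecked terms (primes): -00001, -10010, 0--001, 0-0010, 0-10-1, 00-010, 000111, 00101-, 010100, 011-11, 1--101, 10-110, 100-01, 10000-
Minterm coverage:
  m1 ⊆ -00001,0--001
  m2 ⊆ 0-0010,00-010
  m7 ⊆ 000111 [E]
  m9 ⊆ 0--001,0-10-1
  m10 ⊆ 00-010,00101-
  m11 ⊆ 0-10-1,00101-
  m17 ⊆ 0--001 [E]
  m18 ⊆ -10010,0-0010
  m20 ⊆ 010100 [E]
  m25 ⊆ 0--001,0-10-1
  m27 ⊆ 0-10-1,011-11
  m31 ⊆ 011-11 [E]
  m32 ⊆ 10000- [E]
  m33 ⊆ -00001,100-01,10000-
  m37 ⊆ 1--101,100-01
  m38 ⊆ 10-110 [E]
  m45 ⊆ 1--101 [E]
  m46 ⊆ 10-110 [E]
  m50 ⊆ -10010 [E]
  m53 ⊆ 1--101 [E]
  m61 ⊆ 1--101 [E]
E = {-10010, 0--001, 000111, 010100, 011-11, 1--101, 10-110, 10000-}
Petrick residual → 0-0010, 00101-
Cover = bc'd'ef' + a'd'e'f + a'c'd'ef' + a'b'c'def + a'b'cd'e + a'bc'de'f' + a'bcef + ade'f + ab'def' + ab'c'd'e'  |cover|=10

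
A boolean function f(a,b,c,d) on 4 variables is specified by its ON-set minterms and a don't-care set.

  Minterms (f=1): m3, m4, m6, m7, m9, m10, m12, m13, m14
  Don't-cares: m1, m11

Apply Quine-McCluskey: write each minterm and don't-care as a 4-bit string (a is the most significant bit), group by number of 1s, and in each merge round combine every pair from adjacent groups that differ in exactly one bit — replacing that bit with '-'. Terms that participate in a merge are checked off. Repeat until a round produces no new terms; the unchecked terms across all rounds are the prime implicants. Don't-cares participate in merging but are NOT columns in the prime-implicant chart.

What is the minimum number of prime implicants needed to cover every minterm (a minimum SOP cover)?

4

Round 0: 0001✓ 0011✓ 0100✓ 0110✓ 0111✓ 1001✓ 1010✓ 1011✓ 1100✓ 1101✓ 1110✓
Round 1: -001✓ -011✓ -100✓ -110✓ 0-11 00-1✓ 01-0✓ 011- 1-01 1-10 10-1✓ 101- 11-0✓ 110-
Round 2: -0-1 -1-0
PIs = {-0-1, -1-0, 0-11, 011-, 1-01, 1-10, 101-, 110-}
Coverage chart:
  m3: -0-1,0-11
  m4: -1-0 ←essential
  m6: -1-0,011-
  m7: 0-11,011-
  m9: -0-1,1-01
  m10: 1-10,101-
  m12: -1-0,110-
  m13: 1-01,110-
  m14: -1-0,1-10
Essential: -1-0
Petrick residual → 0-11, 1-01, 1-10
Min cover (4 terms): bd' + a'cd + ac'd + acd'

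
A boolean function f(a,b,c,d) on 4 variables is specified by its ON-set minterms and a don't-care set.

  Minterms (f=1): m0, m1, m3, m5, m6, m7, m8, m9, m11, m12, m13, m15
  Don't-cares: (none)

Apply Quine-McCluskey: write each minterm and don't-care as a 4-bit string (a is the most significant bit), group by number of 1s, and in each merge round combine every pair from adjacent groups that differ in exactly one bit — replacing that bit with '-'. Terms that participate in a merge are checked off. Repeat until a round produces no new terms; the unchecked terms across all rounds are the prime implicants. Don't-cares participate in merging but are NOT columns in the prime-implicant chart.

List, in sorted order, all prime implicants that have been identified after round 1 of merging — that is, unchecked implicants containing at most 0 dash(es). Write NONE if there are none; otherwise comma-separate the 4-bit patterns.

NONE

size-2^0 implicants → 0000(✓)  0001(✓)  0011(✓)  0101(✓)  0110(✓)  0111(✓)  1000(✓)  1001(✓)  1011(✓)  1100(✓)  1101(✓)  1111(✓)
size-2^1 implicants → -000(✓)  -001(✓)  -011(✓)  -101(✓)  -111(✓)  0-01(✓)  0-11(✓)  00-1(✓)  000-(✓)  01-1(✓)  011-  1-00(✓)  1-01(✓)  1-11(✓)  10-1(✓)  100-(✓)  11-1(✓)  110-(✓)
size-2^2 implicants → --01(✓)  --11(✓)  -0-1(✓)  -00-  -1-1(✓)  0--1(✓)  1--1(✓)  1-0-
size-2^3 implicants → ---1
Unchecked terms (primes): ---1, -00-, 011-, 1-0-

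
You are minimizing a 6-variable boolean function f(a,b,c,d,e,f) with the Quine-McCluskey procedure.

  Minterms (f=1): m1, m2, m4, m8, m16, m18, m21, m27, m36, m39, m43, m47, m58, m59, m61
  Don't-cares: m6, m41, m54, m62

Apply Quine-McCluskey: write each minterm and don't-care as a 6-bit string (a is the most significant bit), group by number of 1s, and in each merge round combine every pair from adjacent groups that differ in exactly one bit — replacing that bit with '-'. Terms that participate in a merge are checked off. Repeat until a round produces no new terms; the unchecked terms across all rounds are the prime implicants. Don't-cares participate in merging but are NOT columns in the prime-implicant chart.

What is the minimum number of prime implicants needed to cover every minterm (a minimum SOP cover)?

11

Round 0: 000001 000010✓ 000100✓ 000110✓ 001000 010000✓ 010010✓ 010101 011011✓ 100100✓ 100111✓ 101001✓ 101011✓ 101111✓ 110110✓ 111010✓ 111011✓ 111101 111110✓
Round 1: -00100 -11011 0-0010 000-10 0001-0 0100-0 1-1011 10-111 101-11 1010-1 11-110 111-10 11101-
PIs = {-00100, -11011, 0-0010, 000-10, 000001, 0001-0, 001000, 0100-0, 010101, 1-1011, 10-111, 101-11, 1010-1, 11-110, 111-10, 11101-, 111101}
Coverage chart:
  m1: 000001 ←essential
  m2: 0-0010,000-10
  m4: -00100,0001-0
  m8: 001000 ←essential
  m16: 0100-0 ←essential
  m18: 0-0010,0100-0
  m21: 010101 ←essential
  m27: -11011 ←essential
  m36: -00100 ←essential
  m39: 10-111 ←essential
  m43: 1-1011,101-11,1010-1
  m47: 10-111,101-11
  m58: 111-10,11101-
  m59: -11011,1-1011,11101-
  m61: 111101 ←essential
Essential: -00100, -11011, 000001, 001000, 0100-0, 010101, 10-111, 111101
Petrick residual → 0-0010, 1-1011, 111-10
Min cover (11 terms): b'c'de'f' + bcd'ef + a'c'd'ef' + a'b'c'd'e'f + a'b'cd'e'f' + a'bc'd'f' + a'bc'de'f + acd'ef + ab'def + abcef' + abcde'f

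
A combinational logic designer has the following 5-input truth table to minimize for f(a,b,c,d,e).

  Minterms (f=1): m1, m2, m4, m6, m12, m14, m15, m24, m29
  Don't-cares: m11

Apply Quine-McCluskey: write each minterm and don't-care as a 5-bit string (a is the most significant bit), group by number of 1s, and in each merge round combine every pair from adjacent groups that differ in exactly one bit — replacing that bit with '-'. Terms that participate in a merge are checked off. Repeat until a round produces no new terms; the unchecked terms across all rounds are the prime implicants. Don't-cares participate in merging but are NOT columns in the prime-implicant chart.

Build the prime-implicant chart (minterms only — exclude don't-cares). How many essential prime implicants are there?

size-2^0 implicants → 00001  00010(✓)  00100(✓)  00110(✓)  01011(✓)  01100(✓)  01110(✓)  01111(✓)  11000  11101
size-2^1 implicants → 0-100(✓)  0-110(✓)  00-10  001-0(✓)  01-11  011-0(✓)  0111-
size-2^2 implicants → 0-1-0
Unchecked terms (primes): 0-1-0, 00-10, 00001, 01-11, 0111-, 11000, 11101
Minterm coverage:
  m1 ⊆ 00001 [E]
  m2 ⊆ 00-10 [E]
  m4 ⊆ 0-1-0 [E]
  m6 ⊆ 0-1-0,00-10
  m12 ⊆ 0-1-0 [E]
  m14 ⊆ 0-1-0,0111-
  m15 ⊆ 01-11,0111-
  m24 ⊆ 11000 [E]
  m29 ⊆ 11101 [E]
E = {0-1-0, 00-10, 00001, 11000, 11101}

5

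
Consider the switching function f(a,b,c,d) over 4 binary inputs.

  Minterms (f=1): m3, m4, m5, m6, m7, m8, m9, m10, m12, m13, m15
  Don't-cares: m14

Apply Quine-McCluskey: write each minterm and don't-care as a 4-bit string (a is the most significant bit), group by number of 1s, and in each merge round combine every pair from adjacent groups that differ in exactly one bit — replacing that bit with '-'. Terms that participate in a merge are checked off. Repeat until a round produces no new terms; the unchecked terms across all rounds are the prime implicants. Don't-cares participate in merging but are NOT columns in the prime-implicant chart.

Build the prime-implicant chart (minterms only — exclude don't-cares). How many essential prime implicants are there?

[col 0] 0011*, 0100*, 0101*, 0110*, 0111*, 1000*, 1001*, 1010*, 1100*, 1101*, 1110*, 1111*
[col 1] -100*, -101*, -110*, -111*, 0-11, 01-0*, 01-1*, 010-*, 011-*, 1-00*, 1-01*, 1-10*, 10-0*, 100-*, 11-0*, 11-1*, 110-*, 111-*
[col 2] -1-0*, -1-1*, -10-*, -11-*, 01--*, 1--0, 1-0-, 11--*
[col 3] -1--
Prime implicants: -1--, 0-11, 1--0, 1-0-
PI chart (minterm → PIs covering it):
  3 | 0-11  (sole → essential)
  4 | -1--  (sole → essential)
  5 | -1--  (sole → essential)
  6 | -1--  (sole → essential)
  7 | -1--,0-11
  8 | 1--0,1-0-
  9 | 1-0-  (sole → essential)
  10 | 1--0  (sole → essential)
  12 | -1--,1--0,1-0-
  13 | -1--,1-0-
  15 | -1--  (sole → essential)
Essential prime implicants: -1--, 0-11, 1--0, 1-0-

4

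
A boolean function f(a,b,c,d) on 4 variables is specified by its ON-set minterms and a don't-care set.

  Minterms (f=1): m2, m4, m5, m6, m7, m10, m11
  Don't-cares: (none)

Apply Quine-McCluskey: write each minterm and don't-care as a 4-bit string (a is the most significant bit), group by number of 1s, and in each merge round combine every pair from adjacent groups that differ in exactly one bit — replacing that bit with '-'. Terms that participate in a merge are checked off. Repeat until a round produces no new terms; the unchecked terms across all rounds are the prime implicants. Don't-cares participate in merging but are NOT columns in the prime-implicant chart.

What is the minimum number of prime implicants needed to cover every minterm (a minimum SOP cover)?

3

Round 0: 0010✓ 0100✓ 0101✓ 0110✓ 0111✓ 1010✓ 1011✓
Round 1: -010 0-10 01-0✓ 01-1✓ 010-✓ 011-✓ 101-
Round 2: 01--
PIs = {-010, 0-10, 01--, 101-}
Coverage chart:
  m2: -010,0-10
  m4: 01-- ←essential
  m5: 01-- ←essential
  m6: 0-10,01--
  m7: 01-- ←essential
  m10: -010,101-
  m11: 101- ←essential
Essential: 01--, 101-
Petrick residual → -010
Min cover (3 terms): b'cd' + a'b + ab'c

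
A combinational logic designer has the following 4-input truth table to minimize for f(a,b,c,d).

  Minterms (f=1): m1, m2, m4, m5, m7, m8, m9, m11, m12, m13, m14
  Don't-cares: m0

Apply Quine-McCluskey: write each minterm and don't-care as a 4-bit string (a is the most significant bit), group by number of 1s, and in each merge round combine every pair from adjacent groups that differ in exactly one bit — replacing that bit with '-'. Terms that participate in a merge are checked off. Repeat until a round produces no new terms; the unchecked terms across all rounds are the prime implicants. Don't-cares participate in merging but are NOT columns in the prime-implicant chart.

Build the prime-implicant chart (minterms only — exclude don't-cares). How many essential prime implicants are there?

5

Round 0: 0000✓ 0001✓ 0010✓ 0100✓ 0101✓ 0111✓ 1000✓ 1001✓ 1011✓ 1100✓ 1101✓ 1110✓
Round 1: -000✓ -001✓ -100✓ -101✓ 0-00✓ 0-01✓ 00-0 000-✓ 01-1 010-✓ 1-00✓ 1-01✓ 10-1 100-✓ 11-0 110-✓
Round 2: --00✓ --01✓ -00-✓ -10-✓ 0-0-✓ 1-0-✓
Round 3: --0-
PIs = {--0-, 00-0, 01-1, 10-1, 11-0}
Coverage chart:
  m1: --0- ←essential
  m2: 00-0 ←essential
  m4: --0- ←essential
  m5: --0-,01-1
  m7: 01-1 ←essential
  m8: --0- ←essential
  m9: --0-,10-1
  m11: 10-1 ←essential
  m12: --0-,11-0
  m13: --0- ←essential
  m14: 11-0 ←essential
Essential: --0-, 00-0, 01-1, 10-1, 11-0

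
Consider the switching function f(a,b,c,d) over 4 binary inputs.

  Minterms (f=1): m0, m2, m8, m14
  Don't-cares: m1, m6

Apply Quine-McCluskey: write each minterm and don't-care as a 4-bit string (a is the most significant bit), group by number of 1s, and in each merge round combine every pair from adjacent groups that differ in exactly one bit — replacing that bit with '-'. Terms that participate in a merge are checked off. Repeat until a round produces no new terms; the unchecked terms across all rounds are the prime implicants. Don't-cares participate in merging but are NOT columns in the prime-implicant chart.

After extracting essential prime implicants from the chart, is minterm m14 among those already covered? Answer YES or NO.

YES

size-2^0 implicants → 0000(✓)  0001(✓)  0010(✓)  0110(✓)  1000(✓)  1110(✓)
size-2^1 implicants → -000  -110  0-10  00-0  000-
Unchecked terms (primes): -000, -110, 0-10, 00-0, 000-
Minterm coverage:
  m0 ⊆ -000,00-0,000-
  m2 ⊆ 0-10,00-0
  m8 ⊆ -000 [E]
  m14 ⊆ -110 [E]
E = {-000, -110}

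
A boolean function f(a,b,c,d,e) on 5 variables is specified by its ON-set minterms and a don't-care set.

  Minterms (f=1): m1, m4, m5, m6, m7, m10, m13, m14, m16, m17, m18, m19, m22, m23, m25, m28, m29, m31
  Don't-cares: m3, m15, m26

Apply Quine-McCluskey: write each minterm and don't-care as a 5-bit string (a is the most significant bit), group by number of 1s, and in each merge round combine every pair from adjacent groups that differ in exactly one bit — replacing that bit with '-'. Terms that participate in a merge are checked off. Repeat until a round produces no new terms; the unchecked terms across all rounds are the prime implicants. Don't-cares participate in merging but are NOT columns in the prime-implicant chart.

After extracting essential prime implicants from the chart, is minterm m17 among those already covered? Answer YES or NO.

YES

[col 0] 00001*, 00011*, 00100*, 00101*, 00110*, 00111*, 01010*, 01101*, 01110*, 01111*, 10000*, 10001*, 10010*, 10011*, 10110*, 10111*, 11001*, 11010*, 11100*, 11101*, 11111*
[col 1] -0001*, -0011*, -0110*, -0111*, -1010, -1101*, -1111*, 0-101*, 0-110*, 0-111*, 00-01*, 00-11*, 000-1*, 001-0*, 001-1*, 0010-*, 0011-*, 01-10, 011-1*, 0111-*, 1-001, 1-010, 1-111*, 10-10*, 10-11*, 100-0*, 100-1*, 1000-*, 1001-*, 1011-*, 11-01, 111-1*, 1110-
[col 2] --111, -0-11, -00-1, -011-, -11-1, 0-1-1, 0-11-, 00--1, 001--, 10-1-, 100--
Prime implicants: --111, -0-11, -00-1, -011-, -1010, -11-1, 0-1-1, 0-11-, 00--1, 001--, 01-10, 1-001, 1-010, 10-1-, 100--, 11-01, 1110-
PI chart (minterm → PIs covering it):
  1 | -00-1,00--1
  4 | 001--  (sole → essential)
  5 | 0-1-1,00--1,001--
  6 | -011-,0-11-,001--
  7 | --111,-0-11,-011-,0-1-1,0-11-,00--1,001--
  10 | -1010,01-10
  13 | -11-1,0-1-1
  14 | 0-11-,01-10
  16 | 100--  (sole → essential)
  17 | -00-1,1-001,100--
  18 | 1-010,10-1-,100--
  19 | -0-11,-00-1,10-1-,100--
  22 | -011-,10-1-
  23 | --111,-0-11,-011-,10-1-
  25 | 1-001,11-01
  28 | 1110-  (sole → essential)
  29 | -11-1,11-01,1110-
  31 | --111,-11-1
Essential prime implicants: 001--, 100--, 1110-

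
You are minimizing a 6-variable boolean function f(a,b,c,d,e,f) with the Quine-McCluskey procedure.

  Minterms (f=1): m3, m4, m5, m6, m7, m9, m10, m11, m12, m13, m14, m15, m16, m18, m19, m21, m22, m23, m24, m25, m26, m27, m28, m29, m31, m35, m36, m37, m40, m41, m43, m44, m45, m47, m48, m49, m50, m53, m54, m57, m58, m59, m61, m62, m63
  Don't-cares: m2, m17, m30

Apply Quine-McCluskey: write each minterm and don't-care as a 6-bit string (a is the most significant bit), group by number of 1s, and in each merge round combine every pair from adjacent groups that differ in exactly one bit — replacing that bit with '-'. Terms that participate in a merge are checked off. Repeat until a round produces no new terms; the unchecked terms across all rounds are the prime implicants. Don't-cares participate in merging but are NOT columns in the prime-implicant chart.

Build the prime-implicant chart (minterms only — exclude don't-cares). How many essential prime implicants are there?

[col 0] 000010*, 000011*, 000100*, 000101*, 000110*, 000111*, 001001*, 001010*, 001011*, 001100*, 001101*, 001110*, 001111*, 010000*, 010001*, 010010*, 010011*, 010101*, 010110*, 010111*, 011000*, 011001*, 011010*, 011011*, 011100*, 011101*, 011110*, 011111*, 100011*, 100100*, 100101*, 101000*, 101001*, 101011*, 101100*, 101101*, 101111*, 110000*, 110001*, 110010*, 110101*, 110110*, 111001*, 111010*, 111011*, 111101*, 111110*, 111111*
[col 1] -00011*, -00100*, -00101*, -01001*, -01011*, -01100*, -01101*, -01111*, -10000*, -10001*, -10010*, -10101*, -10110*, -11001*, -11010*, -11011*, -11101*, -11110*, -11111*, 0-0010*, 0-0011*, 0-0101*, 0-0110*, 0-0111*, 0-1001*, 0-1010*, 0-1011*, 0-1100*, 0-1101*, 0-1110*, 0-1111*, 00-010*, 00-011*, 00-100*, 00-101*, 00-110*, 00-111*, 000-10*, 000-11*, 00001-*, 0001-0*, 0001-1*, 00010-*, 00011-*, 001-01*, 001-10*, 001-11*, 0010-1*, 00101-*, 0011-0*, 0011-1*, 00110-*, 00111-*, 01-000*, 01-001*, 01-010*, 01-011*, 01-101*, 01-110*, 01-111*, 010-01*, 010-10*, 010-11*, 0100-0*, 0100-1*, 01000-*, 01001-*, 0101-1*, 01011-*, 011-00*, 011-01*, 011-10*, 011-11*, 0110-0*, 0110-1*, 01100-*, 01101-*, 0111-0*, 0111-1*, 01110-*, 01111-*, 1-0101*, 1-1001*, 1-1011*, 1-1101*, 1-1111*, 10-011*, 10-100*, 10-101*, 10010-*, 101-00*, 101-01*, 101-11*, 1010-1*, 10100-*, 1011-1*, 10110-*, 11-001*, 11-010*, 11-101*, 11-110*, 110-01*, 110-10*, 1100-0*, 11000-*, 111-01*, 111-10*, 111-11*, 1110-1*, 11101-*, 1111-1*, 11111-*
[col 2] --0101*, --1001*, --1011*, --1101*, --1111*, -0-011, -0-100*, -0-101*, -0010-*, -01-01*, -01-11*, -010-1*, -011-1*, -0110-*, -1-001*, -1-010*, -1-101*, -1-110*, -10-01*, -10-10*, -100-0, -1000-, -11-01*, -11-10*, -11-11*, -110-1*, -1101-*, -111-1*, -1111-*, 0--010*, 0--011*, 0--101*, 0--110*, 0--111*, 0-0-10*, 0-0-11*, 0-001-*, 0-01-1*, 0-011-*, 0-1-01*, 0-1-10*, 0-1-11*, 0-10-1*, 0-101-*, 0-11-0*, 0-11-1*, 0-110-*, 0-111-*, 00--10*, 00--11*, 00-01-*, 00-1-0*, 00-1-1*, 00-10-*, 00-11-*, 000-1-*, 0001--*, 001--1*, 001-1-*, 0011--*, 01--01*, 01--10*, 01--11*, 01-0-0*, 01-0-1*, 01-00-*, 01-01-*, 01-1-1*, 01-11-*, 010--1*, 010-1-*, 0100--*, 011--0*, 011--1*, 011-0-*, 011-1-*, 0110--*, 0111--*, 1--101*, 1-1-01*, 1-1-11*, 1-10-1*, 1-11-1*, 10-10-*, 101--1*, 101-0-, 11--01*, 11--10*, 111--1*, 111-1-*
[col 3] ---101, --1-01*, --1-11*, --10-1*, --11-1*, -0-10-, -01--1*, -1--01, -1--10, -11--1*, -11-1-, 0---10*, 0---11*, 0--01-*, 0--1-1, 0--11-*, 0-0-1-*, 0-1--1*, 0-1-1-*, 0-11--, 00--1-*, 00-1--, 01---1, 01--1-*, 01-0--, 011---, 1-1--1*
[col 4] --1--1, 0---1-
Prime implicants: ---101, --1--1, -0-011, -0-10-, -1--01, -1--10, -100-0, -1000-, -11-1-, 0---1-, 0--1-1, 0-11--, 00-1--, 01---1, 01-0--, 011---, 101-0-
PI chart (minterm → PIs covering it):
  3 | -0-011,0---1-
  4 | -0-10-,00-1--
  5 | ---101,-0-10-,0--1-1,00-1--
  6 | 0---1-,00-1--
  7 | 0---1-,0--1-1,00-1--
  9 | --1--1  (sole → essential)
  10 | 0---1-  (sole → essential)
  11 | --1--1,-0-011,0---1-
  12 | -0-10-,0-11--,00-1--
  13 | ---101,--1--1,-0-10-,0--1-1,0-11--,00-1--
  14 | 0---1-,0-11--,00-1--
  15 | --1--1,0---1-,0--1-1,0-11--,00-1--
  16 | -100-0,-1000-,01-0--
  18 | -1--10,-100-0,0---1-,01-0--
  19 | 0---1-,01---1,01-0--
  21 | ---101,-1--01,0--1-1,01---1
  22 | -1--10,0---1-
  23 | 0---1-,0--1-1,01---1
  24 | 01-0--,011---
  25 | --1--1,-1--01,01---1,01-0--,011---
  26 | -1--10,-11-1-,0---1-,01-0--,011---
  27 | --1--1,-11-1-,0---1-,01---1,01-0--,011---
  28 | 0-11--,011---
  29 | ---101,--1--1,-1--01,0--1-1,0-11--,01---1,011---
  31 | --1--1,-11-1-,0---1-,0--1-1,0-11--,01---1,011---
  35 | -0-011  (sole → essential)
  36 | -0-10-  (sole → essential)
  37 | ---101,-0-10-
  40 | 101-0-  (sole → essential)
  41 | --1--1,101-0-
  43 | --1--1,-0-011
  44 | -0-10-,101-0-
  45 | ---101,--1--1,-0-10-,101-0-
  47 | --1--1  (sole → essential)
  48 | -100-0,-1000-
  49 | -1--01,-1000-
  50 | -1--10,-100-0
  53 | ---101,-1--01
  54 | -1--10  (sole → essential)
  57 | --1--1,-1--01
  58 | -1--10,-11-1-
  59 | --1--1,-11-1-
  61 | ---101,--1--1,-1--01
  62 | -1--10,-11-1-
  63 | --1--1,-11-1-
Essential prime implicants: --1--1, -0-011, -0-10-, -1--10, 0---1-, 101-0-

6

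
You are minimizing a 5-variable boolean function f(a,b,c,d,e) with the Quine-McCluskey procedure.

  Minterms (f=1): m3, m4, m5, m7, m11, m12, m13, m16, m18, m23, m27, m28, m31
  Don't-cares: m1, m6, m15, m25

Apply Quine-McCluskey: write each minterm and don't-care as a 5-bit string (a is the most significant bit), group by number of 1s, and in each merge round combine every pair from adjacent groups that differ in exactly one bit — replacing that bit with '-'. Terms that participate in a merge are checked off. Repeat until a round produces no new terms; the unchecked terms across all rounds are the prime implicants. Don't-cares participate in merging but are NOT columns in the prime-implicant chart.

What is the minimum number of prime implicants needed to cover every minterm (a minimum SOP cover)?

Round 0: 00001✓ 00011✓ 00100✓ 00101✓ 00110✓ 00111✓ 01011✓ 01100✓ 01101✓ 01111✓ 10000✓ 10010✓ 10111✓ 11001✓ 11011✓ 11100✓ 11111✓
Round 1: -0111✓ -1011✓ -1100 -1111✓ 0-011✓ 0-100✓ 0-101✓ 0-111✓ 00-01✓ 00-11✓ 000-1✓ 001-0✓ 001-1✓ 0010-✓ 0011-✓ 01-11✓ 011-1✓ 0110-✓ 1-111✓ 100-0 11-11✓ 110-1
Round 2: --111 -1-11 0--11 0-1-1 0-10- 00--1 001--
PIs = {--111, -1-11, -1100, 0--11, 0-1-1, 0-10-, 00--1, 001--, 100-0, 110-1}
Coverage chart:
  m3: 0--11,00--1
  m4: 0-10-,001--
  m5: 0-1-1,0-10-,00--1,001--
  m7: --111,0--11,0-1-1,00--1,001--
  m11: -1-11,0--11
  m12: -1100,0-10-
  m13: 0-1-1,0-10-
  m16: 100-0 ←essential
  m18: 100-0 ←essential
  m23: --111 ←essential
  m27: -1-11,110-1
  m28: -1100 ←essential
  m31: --111,-1-11
Essential: --111, -1100, 100-0
Petrick residual → -1-11, 0--11, 0-10-
Min cover (6 terms): cde + bde + bcd'e' + a'de + a'cd' + ab'c'e'

6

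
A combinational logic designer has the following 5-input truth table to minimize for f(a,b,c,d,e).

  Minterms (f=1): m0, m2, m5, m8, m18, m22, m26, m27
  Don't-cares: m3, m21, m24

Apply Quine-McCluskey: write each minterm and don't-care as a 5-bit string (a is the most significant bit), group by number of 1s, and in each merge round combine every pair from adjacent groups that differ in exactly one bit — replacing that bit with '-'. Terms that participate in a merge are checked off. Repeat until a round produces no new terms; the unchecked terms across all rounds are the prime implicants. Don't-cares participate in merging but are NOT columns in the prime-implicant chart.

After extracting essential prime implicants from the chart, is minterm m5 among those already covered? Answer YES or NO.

YES

Round 0: 00000✓ 00010✓ 00011✓ 00101✓ 01000✓ 10010✓ 10101✓ 10110✓ 11000✓ 11010✓ 11011✓
Round 1: -0010 -0101 -1000 0-000 000-0 0001- 1-010 10-10 110-0 1101-
PIs = {-0010, -0101, -1000, 0-000, 000-0, 0001-, 1-010, 10-10, 110-0, 1101-}
Coverage chart:
  m0: 0-000,000-0
  m2: -0010,000-0,0001-
  m5: -0101 ←essential
  m8: -1000,0-000
  m18: -0010,1-010,10-10
  m22: 10-10 ←essential
  m26: 1-010,110-0,1101-
  m27: 1101- ←essential
Essential: -0101, 10-10, 1101-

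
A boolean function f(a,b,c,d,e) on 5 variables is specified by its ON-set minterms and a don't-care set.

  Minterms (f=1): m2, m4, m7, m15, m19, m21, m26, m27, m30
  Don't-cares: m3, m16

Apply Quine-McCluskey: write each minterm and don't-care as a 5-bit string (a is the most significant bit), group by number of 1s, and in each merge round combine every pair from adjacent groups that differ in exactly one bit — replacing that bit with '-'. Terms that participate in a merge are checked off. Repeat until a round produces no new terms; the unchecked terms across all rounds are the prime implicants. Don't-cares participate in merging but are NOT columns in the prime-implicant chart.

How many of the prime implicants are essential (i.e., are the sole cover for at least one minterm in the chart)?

5

[col 0] 00010*, 00011*, 00100, 00111*, 01111*, 10000, 10011*, 10101, 11010*, 11011*, 11110*
[col 1] -0011, 0-111, 00-11, 0001-, 1-011, 11-10, 1101-
Prime implicants: -0011, 0-111, 00-11, 0001-, 00100, 1-011, 10000, 10101, 11-10, 1101-
PI chart (minterm → PIs covering it):
  2 | 0001-  (sole → essential)
  4 | 00100  (sole → essential)
  7 | 0-111,00-11
  15 | 0-111  (sole → essential)
  19 | -0011,1-011
  21 | 10101  (sole → essential)
  26 | 11-10,1101-
  27 | 1-011,1101-
  30 | 11-10  (sole → essential)
Essential prime implicants: 0-111, 0001-, 00100, 10101, 11-10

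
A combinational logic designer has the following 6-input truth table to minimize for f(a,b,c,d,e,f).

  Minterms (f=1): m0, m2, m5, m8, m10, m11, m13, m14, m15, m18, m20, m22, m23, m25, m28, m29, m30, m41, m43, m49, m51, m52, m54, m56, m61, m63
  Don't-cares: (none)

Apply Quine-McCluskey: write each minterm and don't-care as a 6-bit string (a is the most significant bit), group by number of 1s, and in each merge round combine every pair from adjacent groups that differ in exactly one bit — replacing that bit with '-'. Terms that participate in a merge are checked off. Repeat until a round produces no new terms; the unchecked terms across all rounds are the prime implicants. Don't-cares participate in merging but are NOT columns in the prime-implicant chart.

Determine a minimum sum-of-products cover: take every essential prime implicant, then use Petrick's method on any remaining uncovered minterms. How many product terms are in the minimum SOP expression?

size-2^0 implicants → 000000(✓)  000010(✓)  000101(✓)  001000(✓)  001010(✓)  001011(✓)  001101(✓)  001110(✓)  001111(✓)  010010(✓)  010100(✓)  010110(✓)  010111(✓)  011001(✓)  011100(✓)  011101(✓)  011110(✓)  101001(✓)  101011(✓)  110001(✓)  110011(✓)  110100(✓)  110110(✓)  111000  111101(✓)  111111(✓)
size-2^1 implicants → -01011  -10100(✓)  -10110(✓)  -11101  0-0010  0-1101  0-1110  00-000(✓)  00-010(✓)  00-101  0000-0(✓)  001-10(✓)  001-11(✓)  0010-0(✓)  00101-(✓)  0011-1  00111-(✓)  01-100(✓)  01-110(✓)  010-10  0101-0(✓)  01011-  011-01  0111-0(✓)  01110-  1010-1  1100-1  1101-0(✓)  1111-1
size-2^2 implicants → -101-0  00-0-0  001-1-  01-1-0
Unchecked terms (primes): -01011, -101-0, -11101, 0-0010, 0-1101, 0-1110, 00-0-0, 00-101, 001-1-, 0011-1, 01-1-0, 010-10, 01011-, 011-01, 01110-, 1010-1, 1100-1, 111000, 1111-1
Minterm coverage:
  m0 ⊆ 00-0-0 [E]
  m2 ⊆ 0-0010,00-0-0
  m5 ⊆ 00-101 [E]
  m8 ⊆ 00-0-0 [E]
  m10 ⊆ 00-0-0,001-1-
  m11 ⊆ -01011,001-1-
  m13 ⊆ 0-1101,00-101,0011-1
  m14 ⊆ 0-1110,001-1-
  m15 ⊆ 001-1-,0011-1
  m18 ⊆ 0-0010,010-10
  m20 ⊆ -101-0,01-1-0
  m22 ⊆ -101-0,01-1-0,010-10,01011-
  m23 ⊆ 01011- [E]
  m25 ⊆ 011-01 [E]
  m28 ⊆ 01-1-0,01110-
  m29 ⊆ -11101,0-1101,011-01,01110-
  m30 ⊆ 0-1110,01-1-0
  m41 ⊆ 1010-1 [E]
  m43 ⊆ -01011,1010-1
  m49 ⊆ 1100-1 [E]
  m51 ⊆ 1100-1 [E]
  m52 ⊆ -101-0 [E]
  m54 ⊆ -101-0 [E]
  m56 ⊆ 111000 [E]
  m61 ⊆ -11101,1111-1
  m63 ⊆ 1111-1 [E]
E = {-101-0, 00-0-0, 00-101, 01011-, 011-01, 1010-1, 1100-1, 111000, 1111-1}
Petrick residual → 0-0010, 001-1-, 01-1-0
Cover = bc'df' + a'c'd'ef' + a'b'd'f' + a'b'de'f + a'b'ce + a'bdf' + a'bc'de + a'bce'f + ab'cd'f + abc'd'f + abcd'e'f' + abcdf  |cover|=12

12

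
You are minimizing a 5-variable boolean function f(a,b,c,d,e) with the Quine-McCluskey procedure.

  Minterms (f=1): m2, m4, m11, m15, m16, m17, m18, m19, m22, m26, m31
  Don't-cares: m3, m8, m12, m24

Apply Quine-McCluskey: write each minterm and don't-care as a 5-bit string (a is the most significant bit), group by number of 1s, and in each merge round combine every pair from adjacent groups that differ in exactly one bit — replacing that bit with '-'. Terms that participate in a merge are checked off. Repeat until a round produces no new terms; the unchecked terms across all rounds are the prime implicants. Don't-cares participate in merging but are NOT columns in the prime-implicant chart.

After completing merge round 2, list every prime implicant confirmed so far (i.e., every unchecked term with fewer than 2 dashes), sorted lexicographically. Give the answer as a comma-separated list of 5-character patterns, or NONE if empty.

-1000, -1111, 0-011, 0-100, 01-00, 01-11, 10-10

[col 0] 00010*, 00011*, 00100*, 01000*, 01011*, 01100*, 01111*, 10000*, 10001*, 10010*, 10011*, 10110*, 11000*, 11010*, 11111*
[col 1] -0010*, -0011*, -1000, -1111, 0-011, 0-100, 0001-*, 01-00, 01-11, 1-000*, 1-010*, 10-10, 100-0*, 100-1*, 1000-*, 1001-*, 110-0*
[col 2] -001-, 1-0-0, 100--
Prime implicants: -001-, -1000, -1111, 0-011, 0-100, 01-00, 01-11, 1-0-0, 10-10, 100--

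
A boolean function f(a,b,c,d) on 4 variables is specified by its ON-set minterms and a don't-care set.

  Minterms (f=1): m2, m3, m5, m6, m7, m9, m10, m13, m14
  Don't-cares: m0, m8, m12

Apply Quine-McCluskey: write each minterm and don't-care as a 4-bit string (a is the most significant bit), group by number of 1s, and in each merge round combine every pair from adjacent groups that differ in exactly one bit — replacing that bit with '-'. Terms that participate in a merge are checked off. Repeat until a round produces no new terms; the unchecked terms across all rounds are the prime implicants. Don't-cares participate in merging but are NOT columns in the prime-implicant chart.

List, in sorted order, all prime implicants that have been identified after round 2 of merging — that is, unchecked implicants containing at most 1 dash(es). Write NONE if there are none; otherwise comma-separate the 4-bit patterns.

[col 0] 0000*, 0010*, 0011*, 0101*, 0110*, 0111*, 1000*, 1001*, 1010*, 1100*, 1101*, 1110*
[col 1] -000*, -010*, -101, -110*, 0-10*, 0-11*, 00-0*, 001-*, 01-1, 011-*, 1-00*, 1-01*, 1-10*, 10-0*, 100-*, 11-0*, 110-*
[col 2] --10, -0-0, 0-1-, 1--0, 1-0-
Prime implicants: --10, -0-0, -101, 0-1-, 01-1, 1--0, 1-0-

-101, 01-1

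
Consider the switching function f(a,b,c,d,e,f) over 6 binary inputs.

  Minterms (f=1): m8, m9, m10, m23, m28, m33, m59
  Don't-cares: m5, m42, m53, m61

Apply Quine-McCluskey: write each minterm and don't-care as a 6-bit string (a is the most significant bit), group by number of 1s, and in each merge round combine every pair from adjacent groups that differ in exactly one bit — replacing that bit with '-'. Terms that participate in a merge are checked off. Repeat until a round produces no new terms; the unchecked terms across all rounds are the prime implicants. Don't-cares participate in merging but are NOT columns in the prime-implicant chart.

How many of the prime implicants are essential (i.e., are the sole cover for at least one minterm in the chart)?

5

size-2^0 implicants → 000101  001000(✓)  001001(✓)  001010(✓)  010111  011100  100001  101010(✓)  110101(✓)  111011  111101(✓)
size-2^1 implicants → -01010  0010-0  00100-  11-101
Unchecked terms (primes): -01010, 000101, 0010-0, 00100-, 010111, 011100, 100001, 11-101, 111011
Minterm coverage:
  m8 ⊆ 0010-0,00100-
  m9 ⊆ 00100- [E]
  m10 ⊆ -01010,0010-0
  m23 ⊆ 010111 [E]
  m28 ⊆ 011100 [E]
  m33 ⊆ 100001 [E]
  m59 ⊆ 111011 [E]
E = {00100-, 010111, 011100, 100001, 111011}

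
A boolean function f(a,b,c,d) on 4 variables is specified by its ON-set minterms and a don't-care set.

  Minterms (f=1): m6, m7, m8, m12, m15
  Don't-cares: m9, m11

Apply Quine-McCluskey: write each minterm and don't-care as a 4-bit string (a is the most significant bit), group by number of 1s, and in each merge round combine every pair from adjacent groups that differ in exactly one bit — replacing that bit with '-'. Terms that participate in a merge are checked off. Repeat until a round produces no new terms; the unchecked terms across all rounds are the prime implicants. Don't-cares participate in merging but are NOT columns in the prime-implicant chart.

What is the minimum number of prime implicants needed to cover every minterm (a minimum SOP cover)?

3

size-2^0 implicants → 0110(✓)  0111(✓)  1000(✓)  1001(✓)  1011(✓)  1100(✓)  1111(✓)
size-2^1 implicants → -111  011-  1-00  1-11  10-1  100-
Unchecked terms (primes): -111, 011-, 1-00, 1-11, 10-1, 100-
Minterm coverage:
  m6 ⊆ 011- [E]
  m7 ⊆ -111,011-
  m8 ⊆ 1-00,100-
  m12 ⊆ 1-00 [E]
  m15 ⊆ -111,1-11
E = {011-, 1-00}
Petrick residual → -111
Cover = bcd + a'bc + ac'd'  |cover|=3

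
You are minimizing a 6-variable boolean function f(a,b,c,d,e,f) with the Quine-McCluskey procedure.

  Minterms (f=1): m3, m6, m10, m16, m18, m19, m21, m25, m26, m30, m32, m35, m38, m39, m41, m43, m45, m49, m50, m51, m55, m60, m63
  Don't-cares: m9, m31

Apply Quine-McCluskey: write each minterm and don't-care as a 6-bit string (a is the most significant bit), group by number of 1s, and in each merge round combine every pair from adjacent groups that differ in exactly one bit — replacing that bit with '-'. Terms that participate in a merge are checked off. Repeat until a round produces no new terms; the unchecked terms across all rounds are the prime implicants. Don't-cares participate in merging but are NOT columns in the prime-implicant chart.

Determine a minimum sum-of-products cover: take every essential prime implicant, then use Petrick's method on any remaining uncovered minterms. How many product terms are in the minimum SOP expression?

15

size-2^0 implicants → 000011(✓)  000110(✓)  001001(✓)  001010(✓)  010000(✓)  010010(✓)  010011(✓)  010101  011001(✓)  011010(✓)  011110(✓)  011111(✓)  100000  100011(✓)  100110(✓)  100111(✓)  101001(✓)  101011(✓)  101101(✓)  110001(✓)  110010(✓)  110011(✓)  110111(✓)  111100  111111(✓)
size-2^1 implicants → -00011(✓)  -00110  -01001  -10010(✓)  -10011(✓)  -11111  0-0011(✓)  0-1001  0-1010  01-010  0100-0  01001-(✓)  011-10  01111-  1-0011(✓)  1-0111(✓)  10-011  100-11(✓)  10011-  101-01  1010-1  11-111  110-11(✓)  1100-1  11001-(✓)
size-2^2 implicants → --0011  -1001-  1-0-11
Unchecked terms (primes): --0011, -00110, -01001, -1001-, -11111, 0-1001, 0-1010, 01-010, 0100-0, 010101, 011-10, 01111-, 1-0-11, 10-011, 100000, 10011-, 101-01, 1010-1, 11-111, 1100-1, 111100
Minterm coverage:
  m3 ⊆ --0011 [E]
  m6 ⊆ -00110 [E]
  m10 ⊆ 0-1010 [E]
  m16 ⊆ 0100-0 [E]
  m18 ⊆ -1001-,01-010,0100-0
  m19 ⊆ --0011,-1001-
  m21 ⊆ 010101 [E]
  m25 ⊆ 0-1001 [E]
  m26 ⊆ 0-1010,01-010,011-10
  m30 ⊆ 011-10,01111-
  m32 ⊆ 100000 [E]
  m35 ⊆ --0011,1-0-11,10-011
  m38 ⊆ -00110,10011-
  m39 ⊆ 1-0-11,10011-
  m41 ⊆ -01001,101-01,1010-1
  m43 ⊆ 10-011,1010-1
  m45 ⊆ 101-01 [E]
  m49 ⊆ 1100-1 [E]
  m50 ⊆ -1001- [E]
  m51 ⊆ --0011,-1001-,1-0-11,1100-1
  m55 ⊆ 1-0-11,11-111
  m60 ⊆ 111100 [E]
  m63 ⊆ -11111,11-111
E = {--0011, -00110, -1001-, 0-1001, 0-1010, 0100-0, 010101, 100000, 101-01, 1100-1, 111100}
Petrick residual → -11111, 011-10, 1-0-11, 10-011
Cover = c'd'ef + b'c'def' + bc'd'e + bcdef + a'cd'e'f + a'cd'ef' + a'bc'd'f' + a'bc'de'f + a'bcef' + ac'ef + ab'd'ef + ab'c'd'e'f' + ab'ce'f + abc'd'f + abcde'f'  |cover|=15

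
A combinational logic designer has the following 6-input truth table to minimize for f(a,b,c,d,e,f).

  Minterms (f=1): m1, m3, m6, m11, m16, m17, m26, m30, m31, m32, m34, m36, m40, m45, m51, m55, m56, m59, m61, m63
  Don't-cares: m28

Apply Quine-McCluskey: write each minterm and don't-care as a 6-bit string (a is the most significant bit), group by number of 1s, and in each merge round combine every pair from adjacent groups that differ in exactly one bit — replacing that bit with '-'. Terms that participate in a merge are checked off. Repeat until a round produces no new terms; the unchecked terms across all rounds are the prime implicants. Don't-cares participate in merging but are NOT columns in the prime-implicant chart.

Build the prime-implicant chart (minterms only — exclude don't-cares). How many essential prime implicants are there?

9

Round 0: 000001✓ 000011✓ 000110 001011✓ 010000✓ 010001✓ 011010✓ 011100✓ 011110✓ 011111✓ 100000✓ 100010✓ 100100✓ 101000✓ 101101✓ 110011✓ 110111✓ 111000✓ 111011✓ 111101✓ 111111✓
Round 1: -11111 0-0001 00-011 0000-1 01000- 011-10 0111-0 01111- 1-1000 1-1101 10-000 100-00 1000-0 11-011✓ 11-111✓ 110-11✓ 111-11✓ 1111-1
Round 2: 11--11
PIs = {-11111, 0-0001, 00-011, 0000-1, 000110, 01000-, 011-10, 0111-0, 01111-, 1-1000, 1-1101, 10-000, 100-00, 1000-0, 11--11, 1111-1}
Coverage chart:
  m1: 0-0001,0000-1
  m3: 00-011,0000-1
  m6: 000110 ←essential
  m11: 00-011 ←essential
  m16: 01000- ←essential
  m17: 0-0001,01000-
  m26: 011-10 ←essential
  m30: 011-10,0111-0,01111-
  m31: -11111,01111-
  m32: 10-000,100-00,1000-0
  m34: 1000-0 ←essential
  m36: 100-00 ←essential
  m40: 1-1000,10-000
  m45: 1-1101 ←essential
  m51: 11--11 ←essential
  m55: 11--11 ←essential
  m56: 1-1000 ←essential
  m59: 11--11 ←essential
  m61: 1-1101,1111-1
  m63: -11111,11--11,1111-1
Essential: 00-011, 000110, 01000-, 011-10, 1-1000, 1-1101, 100-00, 1000-0, 11--11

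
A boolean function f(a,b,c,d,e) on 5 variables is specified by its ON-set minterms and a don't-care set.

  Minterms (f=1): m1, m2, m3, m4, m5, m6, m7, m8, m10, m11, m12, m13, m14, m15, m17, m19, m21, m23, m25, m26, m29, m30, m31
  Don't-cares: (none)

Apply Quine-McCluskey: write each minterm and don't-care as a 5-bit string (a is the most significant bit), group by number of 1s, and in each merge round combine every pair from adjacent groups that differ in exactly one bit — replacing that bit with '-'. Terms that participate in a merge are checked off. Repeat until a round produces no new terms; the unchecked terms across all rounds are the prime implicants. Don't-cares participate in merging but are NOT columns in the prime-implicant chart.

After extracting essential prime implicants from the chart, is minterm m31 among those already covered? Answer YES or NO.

Round 0: 00001✓ 00010✓ 00011✓ 00100✓ 00101✓ 00110✓ 00111✓ 01000✓ 01010✓ 01011✓ 01100✓ 01101✓ 01110✓ 01111✓ 10001✓ 10011✓ 10101✓ 10111✓ 11001✓ 11010✓ 11101✓ 11110✓ 11111✓
Round 1: -0001✓ -0011✓ -0101✓ -0111✓ -1010✓ -1101✓ -1110✓ -1111✓ 0-010✓ 0-011✓ 0-100✓ 0-101✓ 0-110✓ 0-111✓ 00-01✓ 00-10✓ 00-11✓ 000-1✓ 0001-✓ 001-0✓ 001-1✓ 0010-✓ 0011-✓ 01-00✓ 01-10✓ 01-11✓ 010-0✓ 0101-✓ 011-0✓ 011-1✓ 0110-✓ 0111-✓ 1-001✓ 1-101✓ 1-111✓ 10-01✓ 10-11✓ 100-1✓ 101-1✓ 11-01✓ 11-10✓ 111-1✓ 1111-✓
Round 2: --101✓ --111✓ -0-01✓ -0-11✓ -00-1✓ -01-1✓ -1-10 -11-1✓ -111- 0--10✓ 0--11✓ 0-01-✓ 0-1-0✓ 0-1-1✓ 0-10-✓ 0-11-✓ 00--1✓ 00-1-✓ 001--✓ 01--0 01-1-✓ 011--✓ 1--01 1-1-1✓ 10--1✓
Round 3: --1-1 -0--1 0--1- 0-1--
PIs = {--1-1, -0--1, -1-10, -111-, 0--1-, 0-1--, 01--0, 1--01}
Coverage chart:
  m1: -0--1 ←essential
  m2: 0--1- ←essential
  m3: -0--1,0--1-
  m4: 0-1-- ←essential
  m5: --1-1,-0--1,0-1--
  m6: 0--1-,0-1--
  m7: --1-1,-0--1,0--1-,0-1--
  m8: 01--0 ←essential
  m10: -1-10,0--1-,01--0
  m11: 0--1- ←essential
  m12: 0-1--,01--0
  m13: --1-1,0-1--
  m14: -1-10,-111-,0--1-,0-1--,01--0
  m15: --1-1,-111-,0--1-,0-1--
  m17: -0--1,1--01
  m19: -0--1 ←essential
  m21: --1-1,-0--1,1--01
  m23: --1-1,-0--1
  m25: 1--01 ←essential
  m26: -1-10 ←essential
  m29: --1-1,1--01
  m30: -1-10,-111-
  m31: --1-1,-111-
Essential: -0--1, -1-10, 0--1-, 0-1--, 01--0, 1--01

NO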